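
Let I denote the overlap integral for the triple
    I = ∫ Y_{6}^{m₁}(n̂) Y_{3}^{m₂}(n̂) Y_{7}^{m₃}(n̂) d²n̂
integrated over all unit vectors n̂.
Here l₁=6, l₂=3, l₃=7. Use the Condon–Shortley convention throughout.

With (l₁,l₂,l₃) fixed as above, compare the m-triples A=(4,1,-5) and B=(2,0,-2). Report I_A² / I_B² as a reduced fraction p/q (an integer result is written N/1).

9251/8820

Shared (l₁,l₂,l₃)=(6,3,7): N and (l;000)² cancel in I_A²/I_B².
A: Δ = 2!·10!·4!/17! = 1/2042040; Racah Σ t=0..2: t=0:+1/3870720 t=1:−1/2177280 t=2:+1/29030400 = -29/174182400; ⇒ 3j(6 3 7; 4 1 -5)² = 841/185640, sgn -1
B: Δ = 2!·10!·4!/17! = 1/2042040; Racah Σ t=0..2: t=0:+1/207360 t=1:−1/120960 t=2:+1/967680 = -1/414720; ⇒ 3j(6 3 7; 2 0 -2)² = 21/4862, sgn +1
I_A²/I_B² = (841/185640)/(21/4862) = 9251/8820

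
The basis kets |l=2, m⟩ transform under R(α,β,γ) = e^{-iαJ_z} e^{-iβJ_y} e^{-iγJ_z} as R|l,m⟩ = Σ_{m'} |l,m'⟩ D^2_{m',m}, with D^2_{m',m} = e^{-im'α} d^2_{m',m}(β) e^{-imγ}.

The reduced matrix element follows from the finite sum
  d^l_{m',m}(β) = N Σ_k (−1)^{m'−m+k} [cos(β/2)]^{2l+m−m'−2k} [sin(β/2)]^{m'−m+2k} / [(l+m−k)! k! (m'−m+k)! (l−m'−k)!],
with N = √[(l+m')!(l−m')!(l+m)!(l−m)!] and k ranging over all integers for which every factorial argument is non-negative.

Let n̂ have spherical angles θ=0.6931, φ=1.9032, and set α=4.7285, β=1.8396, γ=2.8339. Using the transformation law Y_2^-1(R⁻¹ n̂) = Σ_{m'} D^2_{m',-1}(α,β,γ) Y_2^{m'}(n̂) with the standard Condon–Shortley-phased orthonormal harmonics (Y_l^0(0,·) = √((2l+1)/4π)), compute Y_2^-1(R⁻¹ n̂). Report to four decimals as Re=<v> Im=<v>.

Need the full column D^2_{m',-1} for m'=−2..2 at α=4.7285, β=1.8396, γ=2.8339.
cos(β/2)=0.605979, sin(β/2)=0.795480
d^2_{-2,-1}: single k=1 term ⇒ +0.354024;  D = +0.340676-0.096294i
d^2_{-1,-1}: k∈[0..1] ⇒ +0.134844 -0.697101 = -0.562257;  D = -0.161631-0.538525i
d^2_{0,-1}: k∈[0..1] ⇒ -0.433589 +0.747174 = +0.313585;  D = -0.298858+0.094973i
d^2_{1,-1}: k∈[0..1] ⇒ +0.697101 -0.400422 = +0.296679;  D = -0.094396-0.281261i
d^2_{2,-1}: single k=0 term ⇒ -0.610065;  D = -0.575159+0.203400i
Y_2^{m'}(θ=0.6931,φ=1.9032) and Σ D·Y over m':
  (+0.3407-0.0963i)·(-0.1241+0.0973i)  (-0.1616-0.5385i)·(-0.1239-0.3589i)  (-0.2989+0.0950i)·(+0.2445+0.0000i)  (-0.0944-0.2813i)·(+0.1239-0.3589i)  (-0.5752+0.2034i)·(-0.1241-0.0973i)
Y_2^-1(R⁻¹ n̂) = -0.300738+0.222793i

Re=-0.3007 Im=0.2228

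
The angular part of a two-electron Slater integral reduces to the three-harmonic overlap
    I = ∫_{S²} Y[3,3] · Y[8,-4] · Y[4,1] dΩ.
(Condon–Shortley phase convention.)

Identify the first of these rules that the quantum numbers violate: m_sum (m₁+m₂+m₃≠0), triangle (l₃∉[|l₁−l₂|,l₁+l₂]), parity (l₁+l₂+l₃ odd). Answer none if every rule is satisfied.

triangle

m₁+m₂+m₃ = 3 − 4 + 1 = 0  ✓
triangle: need |l₁−l₂| ≤ l₃ ≤ l₁+l₂ = [5,11]; l₃=4 is outside  ✗
parity: l₁+l₂+l₃ = 15 is odd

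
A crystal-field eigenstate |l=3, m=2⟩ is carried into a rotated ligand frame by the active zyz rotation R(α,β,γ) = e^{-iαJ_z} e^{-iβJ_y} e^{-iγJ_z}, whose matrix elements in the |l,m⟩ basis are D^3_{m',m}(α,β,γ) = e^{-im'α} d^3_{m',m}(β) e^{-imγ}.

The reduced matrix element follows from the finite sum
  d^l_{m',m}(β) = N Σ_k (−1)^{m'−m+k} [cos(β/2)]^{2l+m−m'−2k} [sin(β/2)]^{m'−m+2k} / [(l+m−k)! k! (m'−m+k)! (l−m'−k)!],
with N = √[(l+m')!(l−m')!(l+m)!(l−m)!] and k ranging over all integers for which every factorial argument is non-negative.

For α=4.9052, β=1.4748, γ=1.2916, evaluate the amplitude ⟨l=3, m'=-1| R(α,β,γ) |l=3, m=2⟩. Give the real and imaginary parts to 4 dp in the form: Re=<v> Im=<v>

Re=-0.3126 Im=0.3348

D^3_{-1,2}(4.9052,1.4748,1.2916) = e^{-i·-1·4.9052}·d^3_{-1,2}(1.4748)·e^{-i·2·1.2916}. Compute d first:
Half-angle: c=0.740219, s=0.672366. N=√(2·24·120·1)=75.894664
k∈{3,4} keeps every argument non-negative
  k=3: (−1)^0·75.8947/(12)·0.7402^3·0.6724^3 = +0.779700
  k=4: (−1)^1·75.8947/(24)·0.7402^1·0.6724^5 = -0.321653
d^3_{-1,2}(1.4748) = +0.779700 -0.321653 = +0.458047
D = (+0.191619-0.981469i)·(+0.458047)·(-0.848108-0.529824i) = -0.312626+0.334772i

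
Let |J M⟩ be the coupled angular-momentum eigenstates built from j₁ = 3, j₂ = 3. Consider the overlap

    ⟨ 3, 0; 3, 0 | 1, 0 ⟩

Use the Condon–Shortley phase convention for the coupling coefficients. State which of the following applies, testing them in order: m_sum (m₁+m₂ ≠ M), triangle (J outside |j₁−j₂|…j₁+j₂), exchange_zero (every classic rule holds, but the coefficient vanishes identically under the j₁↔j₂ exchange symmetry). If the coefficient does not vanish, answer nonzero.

exchange_zero

m-sum: m₁+m₂ = 0+0 = 0, M = 0  ✓
triangle: |j₁−j₂| = 0 ≤ J = 1 ≤ j₁+j₂ = 6  ✓
exchange: j₁=j₂ and m₁=m₂, and (−1)^(j₁+j₂−J) = (−1)^5 = −1 forces ⟨j₁m₁;j₂m₂|JM⟩ = −⟨j₂m₂;j₁m₁|JM⟩ = −⟨j₁m₁;j₂m₂|JM⟩ ⇒ the coefficient vanishes identically
Racah sum check: Σ_k collapses to 0 ⇒ CG = 0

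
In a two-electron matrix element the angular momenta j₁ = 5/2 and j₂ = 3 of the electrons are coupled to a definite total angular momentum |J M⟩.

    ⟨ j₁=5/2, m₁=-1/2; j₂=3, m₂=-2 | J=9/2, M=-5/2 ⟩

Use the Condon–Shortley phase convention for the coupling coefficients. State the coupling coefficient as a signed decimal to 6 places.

+√(49/198) = +0.497468

triangle: 1!·4!·5!/11! = 2880/39916800
(j±m)!: 2!·3!·1!·5!·2!·7! = 14515200
prefactor² = (2J+1)·Δ·N² = 115200/11
  k=0: +1/(0!·1!·3!·1!·1!·4!) = 1/144
  k=1: −1/(1!·0!·2!·0!·2!·5!) = -1/480
Σ = 7/1440  ⇒  CG² = 115200/11·(7/1440)² = 49/198
CG = +√(49/198) = +0.497468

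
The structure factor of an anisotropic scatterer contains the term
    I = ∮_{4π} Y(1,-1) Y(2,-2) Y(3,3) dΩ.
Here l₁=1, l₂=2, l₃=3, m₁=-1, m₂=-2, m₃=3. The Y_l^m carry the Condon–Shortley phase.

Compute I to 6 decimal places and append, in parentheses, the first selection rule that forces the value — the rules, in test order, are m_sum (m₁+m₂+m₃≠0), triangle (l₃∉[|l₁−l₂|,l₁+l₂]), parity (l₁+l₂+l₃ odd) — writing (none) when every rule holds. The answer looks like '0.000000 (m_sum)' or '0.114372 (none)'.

Rules hold: Σm=0, L=6 even, 1≤3≤3.
N = 3·5·7 = 105
Δ = 0!·2!·4!/7! = 1/105
Racah Σ t=0..0: t=0:+1/4 = 1/4
⇒ 3j(1 2 3; 0 0 0)² = 3/35, sgn -1
Racah Σ t=0..0: t=0:+1/48 = 1/48
⇒ 3j(1 2 3; -1 -2 3)² = 1/7, sgn +1
4πI² = N·(3j₀)²·(3jₘ)² = 9/7
I = -1·√(1.28571/4π) = -0.31986543
No selection rule forces the value: the integral is nonzero (none).

-0.319865 (none)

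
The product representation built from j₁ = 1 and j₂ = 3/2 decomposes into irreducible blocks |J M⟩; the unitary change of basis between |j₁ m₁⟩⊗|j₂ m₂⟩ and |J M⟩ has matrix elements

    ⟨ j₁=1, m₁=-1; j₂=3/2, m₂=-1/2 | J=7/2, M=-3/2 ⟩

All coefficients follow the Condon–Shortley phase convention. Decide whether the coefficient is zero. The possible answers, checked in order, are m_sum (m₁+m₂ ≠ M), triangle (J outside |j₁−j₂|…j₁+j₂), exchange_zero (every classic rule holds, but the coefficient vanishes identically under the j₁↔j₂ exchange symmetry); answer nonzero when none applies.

triangle

m-sum: m₁+m₂ = -1+(-1/2) = -3/2, M = -3/2  ✓
triangle: need |j₁−j₂| ≤ J ≤ j₁+j₂, i.e. J ∈ [1/2, 5/2]; J = 7/2 is outside ✗ ⇒ coefficient is 0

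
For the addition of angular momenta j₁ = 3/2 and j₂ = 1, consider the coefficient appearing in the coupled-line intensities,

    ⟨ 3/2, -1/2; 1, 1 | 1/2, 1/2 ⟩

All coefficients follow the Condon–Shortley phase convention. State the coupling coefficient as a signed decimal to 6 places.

j₁+j₂−J=2  J+j₁−j₂=1  J−j₁+j₂=0  j₁+j₂+J+1=4
(j₁±m₁, j₂±m₂, J±M) = (1,2,2,0,1,0)
P² = 2/3
sum k=2..2:
  [2] +1/2 = 1/2
S = 1/2
C² = P²·S² = 1/6 ; C = +0.408248

+√(1/6) ≈ +0.408248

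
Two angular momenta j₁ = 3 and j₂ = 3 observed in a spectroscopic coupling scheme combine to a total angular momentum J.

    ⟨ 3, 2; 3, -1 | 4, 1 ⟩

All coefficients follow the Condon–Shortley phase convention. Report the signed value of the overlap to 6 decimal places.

+0.455842

j₁+j₂−J=2  J+j₁−j₂=4  J−j₁+j₂=4  j₁+j₂+J+1=11
(j₁±m₁, j₂±m₂, J±M) = (5,1,2,4,5,3)
P² = 82944/77
sum k=0..1:
  [0] +1/48 = 1/48
  [1] −1/144 = -1/144
S = 1/72
C² = P²·S² = 16/77 ; C = +0.455842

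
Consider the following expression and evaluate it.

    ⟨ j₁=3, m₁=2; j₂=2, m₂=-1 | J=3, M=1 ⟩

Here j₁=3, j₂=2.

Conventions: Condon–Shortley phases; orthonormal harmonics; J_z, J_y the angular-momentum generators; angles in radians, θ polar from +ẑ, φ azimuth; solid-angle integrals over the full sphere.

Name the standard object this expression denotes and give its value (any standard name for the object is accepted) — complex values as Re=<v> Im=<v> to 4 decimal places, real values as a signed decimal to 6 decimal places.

Clebsch–Gordan coefficient, +√(1/4) ≈ +0.500000

This is a Clebsch–Gordan (vector-coupling) coefficient.
triangle: 2!×4!×2!/9! = 96/362880
(j±m)!: 5!×1!×1!×3!×4!×2! = 34560
prefactor² = (2J+1)×Δ×N² = 64
  k=0: +1/(0!×2!×1!×1!×3!×1!) = 1/12
  k=1: −1/(1!×1!×0!×0!×4!×2!) = -1/48
Σ = 1/16  ⇒  CG² = 64×(1/16)² = 1/4
CG = +√(1/4) = +0.500000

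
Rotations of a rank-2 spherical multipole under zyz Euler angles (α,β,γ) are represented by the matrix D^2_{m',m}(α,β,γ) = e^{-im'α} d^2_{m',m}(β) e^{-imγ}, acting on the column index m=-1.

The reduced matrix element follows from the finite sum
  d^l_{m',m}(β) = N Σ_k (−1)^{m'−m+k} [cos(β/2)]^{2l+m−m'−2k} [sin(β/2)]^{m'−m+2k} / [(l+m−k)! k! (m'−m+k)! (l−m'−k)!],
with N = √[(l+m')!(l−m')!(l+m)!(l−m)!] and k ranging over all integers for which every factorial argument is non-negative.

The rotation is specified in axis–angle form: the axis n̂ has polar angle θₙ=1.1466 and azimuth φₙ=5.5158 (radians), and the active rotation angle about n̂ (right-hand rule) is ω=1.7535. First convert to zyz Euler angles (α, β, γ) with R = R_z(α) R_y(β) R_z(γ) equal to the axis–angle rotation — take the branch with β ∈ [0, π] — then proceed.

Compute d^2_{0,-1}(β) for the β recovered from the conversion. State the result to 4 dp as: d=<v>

Axis–angle → zyz. n̂ = (sinθₙcosφₙ, sinθₙsinφₙ, cosθₙ) = (+0.655939, -0.632724, +0.411588), ω = 1.7535.
R = I cosω + sinω [n̂]ₓ + (1−cosω) n̂n̂ᵀ gives
  R = [+0.326739, -0.895172, -0.303164; -0.085696, +0.291388, -0.952759; +0.941221, +0.337284, +0.018495]
β = atan2(√(R₁₃²+R₂₃²), R₃₃) = 1.552300; α = atan2(R₂₃, R₁₃) mod 2π = 4.404323; γ = atan2(R₃₂, −R₃₁) mod 2π = 2.797501
d^2_{0,-1}(β=1.5523) via the finite sum:
c=cos(1.552300/2)=0.713616, s=sin(1.552300/2)=0.700537; N=√[2·2·1·6]=4.898979
Admissible k: 0..1 (factorial args all ≥0)
  k=0: (−1)^1·4.8990/(2)·0.7136^3·0.7005^1 = -0.623592
  k=1: (−1)^2·4.8990/(2)·0.7136^1·0.7005^3 = +0.600944
d^2_{0,-1}(1.5523) = -0.623592 +0.600944 = -0.022648

d=-0.0226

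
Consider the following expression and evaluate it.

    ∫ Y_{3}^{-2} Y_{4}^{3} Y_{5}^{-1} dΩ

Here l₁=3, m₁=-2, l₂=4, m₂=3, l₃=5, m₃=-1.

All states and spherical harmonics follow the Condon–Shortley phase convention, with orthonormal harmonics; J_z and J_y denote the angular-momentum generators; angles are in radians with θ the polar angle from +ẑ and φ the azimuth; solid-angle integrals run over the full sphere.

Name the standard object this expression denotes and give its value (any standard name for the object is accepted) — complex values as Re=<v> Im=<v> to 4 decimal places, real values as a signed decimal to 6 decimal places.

Gaunt coefficient, +0.160929

This is a Gaunt coefficient — the integral of a triple product of spherical harmonics over the sphere.
m-sum 0 ✓  L=12 even ✓  1≤5≤7 ✓
Π(2lᵢ+1) = 7×9×11 = 693
triangle coeff Δ(3,4,5) = 1/180180
Σ_t [0,2]: t=0:+1/576 t=1:−1/144 t=2:+1/576 = -1/288
(3j)²=20/1001 [(3 4 5; 0 0 0)], sign=+1
Σ_t [1,2]: t=1:−1/17280 t=2:+1/1440 = 11/17280
(3j)²=11/468 [(3 4 5; -2 3 -1)], sign=+1
⇒ 4πI² = 55/169
I = (+1)√(55/169/(4π)) = 0.16092854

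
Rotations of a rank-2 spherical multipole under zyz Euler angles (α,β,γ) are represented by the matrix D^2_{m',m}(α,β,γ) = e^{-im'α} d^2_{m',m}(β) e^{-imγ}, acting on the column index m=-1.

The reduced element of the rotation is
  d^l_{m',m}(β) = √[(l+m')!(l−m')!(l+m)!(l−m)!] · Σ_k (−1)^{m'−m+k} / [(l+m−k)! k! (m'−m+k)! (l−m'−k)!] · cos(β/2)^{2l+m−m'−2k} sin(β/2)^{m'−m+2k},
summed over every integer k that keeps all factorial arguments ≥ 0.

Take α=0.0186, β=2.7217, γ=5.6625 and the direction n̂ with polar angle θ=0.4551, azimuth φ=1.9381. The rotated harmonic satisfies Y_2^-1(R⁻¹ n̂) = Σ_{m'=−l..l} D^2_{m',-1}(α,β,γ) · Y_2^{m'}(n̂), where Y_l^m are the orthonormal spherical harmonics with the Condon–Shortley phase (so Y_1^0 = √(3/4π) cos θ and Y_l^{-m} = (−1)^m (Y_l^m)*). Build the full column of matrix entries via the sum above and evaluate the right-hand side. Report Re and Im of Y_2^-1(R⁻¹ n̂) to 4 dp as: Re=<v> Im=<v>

Need the full column D^2_{m',-1} for m'=−2..2 at α=0.0186, β=2.7217, γ=5.6625.
cos(β/2)=0.208407, sin(β/2)=0.978042
d^2_{-2,-1}: single k=1 term ⇒ +0.017706;  D = +0.014777-0.009755i
d^2_{-1,-1}: k∈[0..1] ⇒ +0.001886 -0.124641 = -0.122755;  D = -0.101169+0.069524i
d^2_{0,-1}: k∈[0..1] ⇒ -0.021686 +0.477597 = +0.455911;  D = +0.370875-0.265155i
d^2_{1,-1}: k∈[0..1] ⇒ +0.124641 -0.915019 = -0.790378;  D = -0.634296+0.471557i
d^2_{2,-1}: single k=0 term ⇒ -0.389956;  D = -0.308567+0.238437i
Y_2^{m'}(θ=0.4551,φ=1.9381) and Σ D·Y over m':
  (+0.0148-0.0098i)·(-0.0554+0.0500i)  (-0.1012+0.0695i)·(-0.1095-0.2847i)  (+0.3709-0.2652i)·(+0.4480+0.0000i)  (-0.6343+0.4716i)·(+0.1095-0.2847i)  (-0.3086+0.2384i)·(-0.0554-0.0500i)
Y_2^-1(R⁻¹ n̂) = +0.290465+0.138125i

Re=0.2905 Im=0.1381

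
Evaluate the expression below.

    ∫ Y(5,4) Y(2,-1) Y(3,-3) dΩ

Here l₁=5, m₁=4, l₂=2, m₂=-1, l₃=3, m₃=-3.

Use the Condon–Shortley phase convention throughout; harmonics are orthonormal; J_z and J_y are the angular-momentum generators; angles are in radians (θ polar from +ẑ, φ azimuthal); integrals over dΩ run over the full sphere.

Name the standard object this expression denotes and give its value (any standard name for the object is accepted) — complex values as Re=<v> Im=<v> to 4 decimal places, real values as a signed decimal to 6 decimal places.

Gaunt coefficient, +0.219610

This is a Gaunt coefficient — the integral of a triple product of spherical harmonics over the sphere.
Checks pass: Σm=0; 10 even; l₃=3∈[3,7].
(2·5+1)(2·2+1)(2·3+1) = 385
Δ: 4! 6! 0! / 11! → 1/2310
sum: t=2:+1/144 = 1/144
3j²(5 2 3; 0 0 0) = Δ·Π!·Σ² = 10/231  (sign -1)
sum: t=1:−1/4320 = -1/4320
3j²(5 2 3; 4 -1 -3) = Δ·Π!·Σ² = 2/55  (sign -1)
combine: 4πI² = 385·10/231·2/55 = 20/33
take √, sign +1: I = 0.21961050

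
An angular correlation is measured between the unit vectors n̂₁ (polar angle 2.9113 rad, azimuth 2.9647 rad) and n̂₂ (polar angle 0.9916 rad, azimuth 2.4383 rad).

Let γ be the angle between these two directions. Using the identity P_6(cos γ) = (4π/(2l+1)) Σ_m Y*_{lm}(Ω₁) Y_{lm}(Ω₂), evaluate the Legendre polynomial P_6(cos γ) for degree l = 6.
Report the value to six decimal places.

Summing Y*_{l m}(θ₁,φ₁)·Y_{l m}(θ₂,φ₂) over m ∈ [−6, 6]; prefactor 4π/(2·6+1) = 0.966644:
  [-6]  conj(Y_{6,-6})(Ω₁) = 0.00003 - 0.00006j ; Y_{6,-6}(Ω₂) = -0.07850 - 0.14625j ; Δ = -0.00001 - 0.00000j
  [-5]  conj(Y_{6,-5})(Ω₁) = 0.00064 - 0.00078j ; Y_{6,-5}(Ω₂) = 0.34994 + 0.13769j ; Δ = 0.00033 - 0.00019j
  [-4]  conj(Y_{6,-4})(Ω₁) = 0.00694 - 0.00593j ; Y_{6,-4}(Ω₂) = -0.38030 + 0.12959j ; Δ = -0.00187 + 0.00316j
  [-3]  conj(Y_{6,-3})(Ω₁) = 0.04831 - 0.02835j ; Y_{6,-3}(Ω₂) = 0.03171 - 0.05300j ; Δ = 0.00003 - 0.00346j
  [-2]  conj(Y_{6,-2})(Ω₁) = 0.21632 - 0.07989j ; Y_{6,-2}(Ω₂) = -0.05335 - 0.32199j ; Δ = -0.03727 - 0.06539j
  [-1]  conj(Y_{6,-1})(Ω₁) = 0.56004 - 0.10011j ; Y_{6,-1}(Ω₂) = 0.14766 + 0.12520j ; Δ = 0.09523 + 0.05534j
  [+0]  conj(Y_{6,0})(Ω₁) = 0.52382 + 0.00000j ; Y_{6,0}(Ω₂) = 0.27944 + 0.00000j ; Δ = 0.14637 + 0.00000j
  [+1]  conj(Y_{6,1})(Ω₁) = -0.56004 - 0.10011j ; Y_{6,1}(Ω₂) = -0.14766 + 0.12520j ; Δ = 0.09523 - 0.05534j
  [+2]  conj(Y_{6,2})(Ω₁) = 0.21632 + 0.07989j ; Y_{6,2}(Ω₂) = -0.05335 + 0.32199j ; Δ = -0.03727 + 0.06539j
  [+3]  conj(Y_{6,3})(Ω₁) = -0.04831 - 0.02835j ; Y_{6,3}(Ω₂) = -0.03171 - 0.05300j ; Δ = 0.00003 + 0.00346j
  [+4]  conj(Y_{6,4})(Ω₁) = 0.00694 + 0.00593j ; Y_{6,4}(Ω₂) = -0.38030 - 0.12959j ; Δ = -0.00187 - 0.00316j
  [+5]  conj(Y_{6,5})(Ω₁) = -0.00064 - 0.00078j ; Y_{6,5}(Ω₂) = -0.34994 + 0.13769j ; Δ = 0.00033 + 0.00019j
  [+6]  conj(Y_{6,6})(Ω₁) = 0.00003 + 0.00006j ; Y_{6,6}(Ω₂) = -0.07850 + 0.14625j ; Δ = -0.00001 + 0.00000j
Total Σ_m = 0.25926 - 0.00000j. Multiply by 0.966644: 0.25061 - 0.00000j. P_6(cos γ) = 0.250612

0.250612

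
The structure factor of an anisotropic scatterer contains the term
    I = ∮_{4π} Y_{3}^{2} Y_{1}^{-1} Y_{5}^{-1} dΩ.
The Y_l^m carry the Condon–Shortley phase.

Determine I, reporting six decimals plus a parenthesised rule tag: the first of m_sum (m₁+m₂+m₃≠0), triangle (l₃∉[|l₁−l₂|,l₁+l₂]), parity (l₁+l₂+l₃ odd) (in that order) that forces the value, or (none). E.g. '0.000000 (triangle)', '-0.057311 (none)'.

l₃=5 ∉ [2,4] — triangle fails ⇒ I = 0

0.000000 (triangle)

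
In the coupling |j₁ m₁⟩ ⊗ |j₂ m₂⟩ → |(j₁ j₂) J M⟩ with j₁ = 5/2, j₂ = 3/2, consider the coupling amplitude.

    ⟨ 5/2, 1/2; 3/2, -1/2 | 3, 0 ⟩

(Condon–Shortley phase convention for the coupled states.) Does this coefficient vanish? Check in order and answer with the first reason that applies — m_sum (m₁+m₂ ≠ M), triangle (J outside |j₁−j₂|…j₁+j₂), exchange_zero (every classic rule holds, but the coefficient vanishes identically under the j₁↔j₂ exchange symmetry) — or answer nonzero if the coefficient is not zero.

nonzero

m-sum: m₁+m₂ = 1/2+(-1/2) = 0, M = 0  ✓
triangle: |j₁−j₂| = 1 ≤ J = 3 ≤ j₁+j₂ = 4  ✓
exchange: j₁≠j₂ or m₁≠m₂ — the exchange symmetry imposes no constraint here
value check: CG = +√(1/5) = +0.447214 ≠ 0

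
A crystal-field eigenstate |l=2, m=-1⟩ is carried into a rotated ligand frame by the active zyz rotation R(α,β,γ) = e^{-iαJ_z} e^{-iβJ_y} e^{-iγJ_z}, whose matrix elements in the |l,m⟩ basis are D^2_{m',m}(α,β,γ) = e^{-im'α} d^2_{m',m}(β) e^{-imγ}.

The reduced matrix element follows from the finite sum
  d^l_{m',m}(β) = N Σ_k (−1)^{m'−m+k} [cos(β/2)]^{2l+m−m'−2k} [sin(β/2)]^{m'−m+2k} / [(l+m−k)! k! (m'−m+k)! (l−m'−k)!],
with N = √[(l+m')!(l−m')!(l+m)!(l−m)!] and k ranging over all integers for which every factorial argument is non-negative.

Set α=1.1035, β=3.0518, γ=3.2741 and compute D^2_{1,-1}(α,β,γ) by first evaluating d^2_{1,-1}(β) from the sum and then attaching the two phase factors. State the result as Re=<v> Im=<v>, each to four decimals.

Split into d^2_{1,-1}(β=3.0518) × two z-phases.
c=cos(3.051800/2)=0.044881, s=sin(3.051800/2)=0.998992; N=√[6·1·1·6]=6.000000
k∈{0,1} keeps every argument non-negative
  k=0: (−1)^2·6.0000/(2)·0.0449^2·0.9990^2 = +0.006031
  k=1: (−1)^3·6.0000/(6)·0.0449^0·0.9990^4 = -0.995975
d^2_{1,-1}(3.0518) = +0.006031 -0.995975 = -0.989945
Attach z-rotation phases: D = e^{-i(1)(1.1035)}·(-0.989945)·e^{-i(-1)(3.2741)} = +0.558804-0.817146i

Re=0.5588 Im=-0.8171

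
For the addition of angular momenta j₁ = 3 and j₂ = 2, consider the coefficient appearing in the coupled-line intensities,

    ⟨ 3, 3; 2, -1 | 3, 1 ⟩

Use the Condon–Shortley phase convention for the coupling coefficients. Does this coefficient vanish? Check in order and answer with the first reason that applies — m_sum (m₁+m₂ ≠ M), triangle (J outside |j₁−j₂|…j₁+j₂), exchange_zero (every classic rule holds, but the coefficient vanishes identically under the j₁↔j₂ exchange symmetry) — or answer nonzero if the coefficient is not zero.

m_sum

m-sum: m₁+m₂ = 3+(-1) = 2, M = 1  ✗ ⇒ coefficient is 0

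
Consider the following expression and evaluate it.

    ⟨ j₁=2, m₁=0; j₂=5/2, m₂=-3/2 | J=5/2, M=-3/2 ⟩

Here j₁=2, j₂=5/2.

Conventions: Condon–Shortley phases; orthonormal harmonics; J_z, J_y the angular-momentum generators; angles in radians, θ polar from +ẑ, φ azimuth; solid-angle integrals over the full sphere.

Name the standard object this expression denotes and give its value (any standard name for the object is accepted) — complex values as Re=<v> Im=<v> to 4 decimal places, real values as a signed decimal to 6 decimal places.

This is a Clebsch–Gordan (vector-coupling) coefficient.
j₁+j₂−J=2  J+j₁−j₂=2  J−j₁+j₂=3  j₁+j₂+J+1=8
(j₁±m₁, j₂±m₂, J±M) = (2,2,1,4,1,4)
P² = 288/35
sum k=0..1:
  [0] +1/8 = 1/8
  [1] −1/6 = -1/6
S = -1/24
C² = P²·S² = 1/70 ; C = -0.119523

Clebsch–Gordan coefficient, −√(1/70) ≈ -0.119523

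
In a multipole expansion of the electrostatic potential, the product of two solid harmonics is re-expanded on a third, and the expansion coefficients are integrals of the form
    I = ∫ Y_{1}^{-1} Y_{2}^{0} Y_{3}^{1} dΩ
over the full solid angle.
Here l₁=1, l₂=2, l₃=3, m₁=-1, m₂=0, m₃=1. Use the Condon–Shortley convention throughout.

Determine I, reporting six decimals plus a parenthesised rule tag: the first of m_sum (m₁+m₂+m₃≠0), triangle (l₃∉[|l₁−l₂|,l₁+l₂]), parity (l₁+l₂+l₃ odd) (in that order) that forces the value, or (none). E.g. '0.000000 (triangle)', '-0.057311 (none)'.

-0.202301 (none)

m-sum 0 ✓  L=6 even ✓  1≤3≤3 ✓
Π(2lᵢ+1) = 3×5×7 = 105
triangle coeff Δ(1,2,3) = 1/105
Σ_t [0,0]: t=0:+1/4 = 1/4
(3j)²=3/35 [(1 2 3; 0 0 0)], sign=-1
Σ_t [0,0]: t=0:+1/8 = 1/8
(3j)²=2/35 [(1 2 3; -1 0 1)], sign=+1
⇒ 4πI² = 18/35
I = (-1)√(18/35/(4π)) = -0.20230066
No selection rule forces the value: the integral is nonzero (none).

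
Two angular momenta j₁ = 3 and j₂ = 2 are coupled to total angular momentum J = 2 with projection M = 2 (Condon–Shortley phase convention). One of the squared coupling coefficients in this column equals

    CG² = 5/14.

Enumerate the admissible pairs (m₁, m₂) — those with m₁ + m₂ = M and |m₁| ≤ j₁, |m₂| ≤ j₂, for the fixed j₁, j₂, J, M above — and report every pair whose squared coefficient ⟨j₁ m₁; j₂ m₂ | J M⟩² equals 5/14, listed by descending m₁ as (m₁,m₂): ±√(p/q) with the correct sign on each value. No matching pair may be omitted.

(3,-1): +√(5/14); (2,0): −√(5/14)

Admissible pairs with m₁+m₂ = M = 2: (0,2), (1,1), (2,0), (3,-1)
  (m₁,m₂)=(3,-1): CG² = 5/14, CG = +√(5/14)   ← matches the target
  (m₁,m₂)=(2,0): CG² = 5/14, CG = −√(5/14)   ← matches the target
  (m₁,m₂)=(1,1): CG² = 3/14, CG = +√(3/14)
  (m₁,m₂)=(0,2): CG² = 1/14, CG = −√(1/14)
Pairs with CG² = 5/14: (3,-1): +√(5/14); (2,0): −√(5/14)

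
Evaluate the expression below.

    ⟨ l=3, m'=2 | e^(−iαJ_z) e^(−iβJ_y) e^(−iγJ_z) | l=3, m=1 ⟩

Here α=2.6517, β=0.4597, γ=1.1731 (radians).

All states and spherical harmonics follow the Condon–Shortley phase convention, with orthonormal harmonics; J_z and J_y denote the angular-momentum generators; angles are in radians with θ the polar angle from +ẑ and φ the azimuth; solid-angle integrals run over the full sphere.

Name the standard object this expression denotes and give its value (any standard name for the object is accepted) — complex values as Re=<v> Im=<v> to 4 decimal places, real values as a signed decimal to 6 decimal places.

Wigner D-matrix element, Re=-0.5511 Im=0.1079

This is a Wigner D-matrix element — the rotation-matrix element ⟨l m'| R(α,β,γ) |l m⟩ in the angular-momentum basis.
Split into d^3_{2,1}(β=0.4597) × two z-phases.
c=cos(0.459700/2)=0.973701, s=sin(0.459700/2)=0.227831; N=√[120·1·24·2]=75.894664
k∈{0,1} keeps every argument non-negative
  k=0: (−1)^1·75.8947/(24)·0.9737^5·0.2278^1 = -0.630581
  k=1: (−1)^2·75.8947/(12)·0.9737^3·0.2278^3 = +0.069047
d^3_{2,1}(0.4597) = -0.630581 +0.069047 = -0.561534
D = (+0.557201+0.830378i)·(-0.561534)·(+0.387295-0.921956i) = -0.551074+0.107878i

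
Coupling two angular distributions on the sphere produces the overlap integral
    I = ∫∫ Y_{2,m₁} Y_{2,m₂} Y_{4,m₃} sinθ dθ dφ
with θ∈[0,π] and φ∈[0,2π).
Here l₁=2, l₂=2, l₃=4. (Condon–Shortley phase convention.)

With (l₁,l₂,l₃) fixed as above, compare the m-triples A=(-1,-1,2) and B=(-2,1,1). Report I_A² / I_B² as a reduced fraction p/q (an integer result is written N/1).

Shared (l₁,l₂,l₃)=(2,2,4): N and (l;000)² cancel in I_A²/I_B².
A: Δ = 0!·4!·4!/9! = 1/630; Racah Σ t=0..0: t=0:+1/36 = 1/36; ⇒ 3j(2 2 4; -1 -1 2)² = 4/63, sgn +1
B: Δ = 0!·4!·4!/9! = 1/630; Racah Σ t=0..0: t=0:+1/144 = 1/144; ⇒ 3j(2 2 4; -2 1 1)² = 1/126, sgn -1
I_A²/I_B² = (4/63)/(1/126) = 8/1

8/1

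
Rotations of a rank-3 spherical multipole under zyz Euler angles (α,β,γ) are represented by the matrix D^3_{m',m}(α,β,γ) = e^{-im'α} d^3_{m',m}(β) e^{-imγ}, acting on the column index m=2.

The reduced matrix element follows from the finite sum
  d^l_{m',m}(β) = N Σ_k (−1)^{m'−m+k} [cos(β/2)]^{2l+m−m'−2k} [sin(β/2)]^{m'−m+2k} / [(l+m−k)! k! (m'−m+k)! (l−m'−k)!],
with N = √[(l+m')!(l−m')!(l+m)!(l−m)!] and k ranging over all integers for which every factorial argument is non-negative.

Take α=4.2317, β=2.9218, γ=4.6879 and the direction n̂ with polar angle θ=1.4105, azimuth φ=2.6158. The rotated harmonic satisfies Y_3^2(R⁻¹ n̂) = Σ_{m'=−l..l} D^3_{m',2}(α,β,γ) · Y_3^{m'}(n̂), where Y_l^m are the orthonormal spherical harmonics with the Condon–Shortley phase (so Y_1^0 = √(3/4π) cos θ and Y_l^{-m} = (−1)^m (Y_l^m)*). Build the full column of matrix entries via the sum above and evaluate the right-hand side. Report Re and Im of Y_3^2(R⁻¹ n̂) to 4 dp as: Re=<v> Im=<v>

Need the full column D^3_{m',2} for m'=−3..3 at α=4.2317, β=2.9218, γ=4.6879.
cos(β/2)=0.109675, sin(β/2)=0.993967
d^3_{-3,2}: single k=5 term ⇒ +0.260642;  D = -0.256538-0.046075i
d^3_{-2,2}: k∈[4..5] ⇒ +0.058705 -0.964346 = -0.905641;  D = -0.554116+0.716339i
d^3_{-1,2}: k∈[3..4] ⇒ +0.008194 -0.336488 = -0.328294;  D = -0.137367-0.298174i
d^3_{0,2}: k∈[2..3] ⇒ +0.000783 -0.064308 = -0.063525;  D = +0.063449+0.003110i
d^3_{1,2}: k∈[1..2] ⇒ +0.000050 -0.008194 = -0.008144;  D = -0.004115+0.007028i
d^3_{2,2}: k∈[0..1] ⇒ +0.000002 -0.000715 = -0.000713;  D = -0.000379-0.000604i
d^3_{3,2}: single k=0 term ⇒ -0.000039;  D = +0.000039-0.000003i
Y_3^{m'}(θ=1.4105,φ=2.6158) and Σ D·Y over m':
  (-0.2565-0.0461i)·(+0.0026-0.4014i)  (-0.5541+0.7163i)·(+0.0789+0.1380i)  (-0.1374-0.2982i)·(+0.2408+0.1397i)  (+0.0634+0.0031i)·(-0.1711+0.0000i)  (-0.0041+0.0070i)·(-0.2408+0.1397i)  (-0.0004-0.0006i)·(+0.0789-0.1380i)  (+0.0000-0.0000i)·(-0.0026-0.4014i)
Y_3^2(R⁻¹ n̂) = -0.164119-0.010930i

Re=-0.1641 Im=-0.0109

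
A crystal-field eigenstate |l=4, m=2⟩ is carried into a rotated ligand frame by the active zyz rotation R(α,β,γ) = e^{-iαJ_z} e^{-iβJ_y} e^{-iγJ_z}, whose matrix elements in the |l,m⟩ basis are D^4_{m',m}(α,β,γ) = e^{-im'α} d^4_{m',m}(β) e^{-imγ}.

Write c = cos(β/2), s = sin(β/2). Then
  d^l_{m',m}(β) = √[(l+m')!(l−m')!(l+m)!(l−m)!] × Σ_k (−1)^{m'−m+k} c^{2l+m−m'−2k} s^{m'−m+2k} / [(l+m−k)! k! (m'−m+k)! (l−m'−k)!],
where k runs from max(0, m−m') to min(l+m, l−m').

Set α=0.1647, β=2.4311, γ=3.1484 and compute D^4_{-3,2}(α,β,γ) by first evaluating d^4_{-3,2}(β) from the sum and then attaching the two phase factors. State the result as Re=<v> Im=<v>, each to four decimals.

Re=-0.4315 Im=-0.2249

D^4_{-3,2}(0.1647,2.4311,3.1484) = e^{-i·-3·0.1647}·d^4_{-3,2}(2.4311)·e^{-i·2·3.1484}. Compute d first:
Half-angle: c=0.347821, s=0.937561. N=√(1·5040·720·2)=2693.993318
Admissible k: 5..6 (factorial args all ≥0)
  k=5: (−1)^0·2693.9933/(240)·0.3478^3·0.9376^5 = +0.342177
  k=6: (−1)^1·2693.9933/(720)·0.3478^1·0.9376^7 = -0.828736
d^4_{-3,2}(2.4311) = +0.342177 -0.828736 = -0.486559
D = (+0.880396+0.474239i)·(-0.486559)·(+0.999907-0.013614i) = -0.431466-0.224892i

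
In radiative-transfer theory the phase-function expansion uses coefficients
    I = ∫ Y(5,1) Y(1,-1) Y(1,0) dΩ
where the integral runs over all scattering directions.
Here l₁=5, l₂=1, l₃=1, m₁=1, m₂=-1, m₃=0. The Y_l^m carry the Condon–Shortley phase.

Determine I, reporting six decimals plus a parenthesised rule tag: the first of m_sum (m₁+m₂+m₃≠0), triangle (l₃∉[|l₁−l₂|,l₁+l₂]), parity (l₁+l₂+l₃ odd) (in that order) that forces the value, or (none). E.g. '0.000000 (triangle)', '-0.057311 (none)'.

l₃=1 ∉ [4,6] — triangle fails ⇒ I = 0

0.000000 (triangle)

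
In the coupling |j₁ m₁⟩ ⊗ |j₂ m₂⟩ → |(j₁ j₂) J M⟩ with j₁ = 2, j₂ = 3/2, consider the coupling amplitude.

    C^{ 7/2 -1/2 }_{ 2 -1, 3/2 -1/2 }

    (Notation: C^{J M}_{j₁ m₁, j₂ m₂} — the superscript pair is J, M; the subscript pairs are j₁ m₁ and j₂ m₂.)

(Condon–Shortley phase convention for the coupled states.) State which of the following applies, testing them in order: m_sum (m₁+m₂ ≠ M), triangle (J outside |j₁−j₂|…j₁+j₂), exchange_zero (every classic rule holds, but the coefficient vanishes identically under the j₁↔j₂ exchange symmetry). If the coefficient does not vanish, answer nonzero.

m-sum: m₁+m₂ = -1+(-1/2) = -3/2, M = -1/2  ✗ ⇒ coefficient is 0

m_sum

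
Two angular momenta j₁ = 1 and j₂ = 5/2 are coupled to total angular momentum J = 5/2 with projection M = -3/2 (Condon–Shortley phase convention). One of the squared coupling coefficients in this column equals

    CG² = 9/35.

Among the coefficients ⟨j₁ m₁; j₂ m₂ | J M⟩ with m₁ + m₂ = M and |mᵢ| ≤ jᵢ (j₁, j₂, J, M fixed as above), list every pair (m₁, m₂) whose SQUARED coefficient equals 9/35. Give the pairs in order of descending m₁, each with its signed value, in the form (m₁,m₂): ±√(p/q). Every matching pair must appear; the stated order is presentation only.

(0,-3/2): +√(9/35)

Admissible pairs with m₁+m₂ = M = -3/2: (-1,-1/2), (0,-3/2), (1,-5/2)
  (m₁,m₂)=(1,-5/2): CG² = 2/7, CG = +√(2/7)
  (m₁,m₂)=(0,-3/2): CG² = 9/35, CG = +√(9/35)   ← matches the target
  (m₁,m₂)=(-1,-1/2): CG² = 16/35, CG = −√(16/35)
Pairs with CG² = 9/35: (0,-3/2): +√(9/35)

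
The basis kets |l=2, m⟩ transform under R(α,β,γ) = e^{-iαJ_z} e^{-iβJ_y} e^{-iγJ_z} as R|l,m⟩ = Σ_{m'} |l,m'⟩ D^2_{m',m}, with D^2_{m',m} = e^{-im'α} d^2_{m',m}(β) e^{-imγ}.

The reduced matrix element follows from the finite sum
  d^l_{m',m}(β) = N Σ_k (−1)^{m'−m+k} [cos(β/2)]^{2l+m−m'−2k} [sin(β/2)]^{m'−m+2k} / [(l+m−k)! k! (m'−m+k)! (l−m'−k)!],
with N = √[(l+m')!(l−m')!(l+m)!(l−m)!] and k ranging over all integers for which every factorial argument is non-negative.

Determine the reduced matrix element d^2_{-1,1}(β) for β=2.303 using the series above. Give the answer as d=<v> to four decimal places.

d^2_{-1,1}(β=2.3030) via the finite sum:
With c≡cos(β/2)=0.407118 and s≡sin(β/2)=0.913376, N=[1·6·6·1]^{1/2}=6.000000
The bounds max(0,m−m')=2 and min(l+m,l−m')=3 give 2 terms
  k=2: (−1)^0·6.0000/(2)·0.4071^2·0.9134^2 = +0.414821
  k=3: (−1)^1·6.0000/(6)·0.4071^0·0.9134^4 = -0.695982
d^2_{-1,1}(2.3030) = +0.414821 -0.695982 = -0.281161

d=-0.2812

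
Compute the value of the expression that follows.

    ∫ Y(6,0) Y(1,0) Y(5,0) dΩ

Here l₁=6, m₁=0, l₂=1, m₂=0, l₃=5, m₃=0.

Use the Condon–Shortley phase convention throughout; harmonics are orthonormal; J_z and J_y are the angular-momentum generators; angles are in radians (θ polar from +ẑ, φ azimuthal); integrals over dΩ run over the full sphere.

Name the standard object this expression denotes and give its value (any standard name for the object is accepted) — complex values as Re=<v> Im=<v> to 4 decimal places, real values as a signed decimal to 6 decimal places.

This is a Gaunt coefficient — the integral of a triple product of spherical harmonics over the sphere.
Rules hold: Σm=0, L=12 even, 5≤5≤7.
N = 13·3·11 = 429
Δ = 2!·10!·0!/13! = 1/858
Racah Σ t=1..1: t=1:−1/14400 = -1/14400
⇒ 3j(6 1 5; 0 0 0)² = 6/143, sgn +1
(m-triple is (0,0,0) — same symbol as above.)
4πI² = N·(3j₀)²·(3jₘ)² = 108/143
I = +1·√(0.755245/4π) = 0.24515397

Gaunt coefficient, +0.245154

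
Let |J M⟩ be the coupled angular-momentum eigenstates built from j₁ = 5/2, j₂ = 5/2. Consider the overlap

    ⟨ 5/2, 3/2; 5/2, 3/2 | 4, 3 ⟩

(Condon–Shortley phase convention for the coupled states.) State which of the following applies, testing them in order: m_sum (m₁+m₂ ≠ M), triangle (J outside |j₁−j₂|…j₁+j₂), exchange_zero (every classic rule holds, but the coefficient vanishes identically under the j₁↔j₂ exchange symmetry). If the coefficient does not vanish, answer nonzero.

m-sum: m₁+m₂ = 3/2+3/2 = 3, M = 3  ✓
triangle: |j₁−j₂| = 0 ≤ J = 4 ≤ j₁+j₂ = 5  ✓
exchange: j₁=j₂ and m₁=m₂, and (−1)^(j₁+j₂−J) = (−1)^1 = −1 forces ⟨j₁m₁;j₂m₂|JM⟩ = −⟨j₂m₂;j₁m₁|JM⟩ = −⟨j₁m₁;j₂m₂|JM⟩ ⇒ the coefficient vanishes identically
Racah sum check: Σ_k collapses to 0 ⇒ CG = 0

exchange_zero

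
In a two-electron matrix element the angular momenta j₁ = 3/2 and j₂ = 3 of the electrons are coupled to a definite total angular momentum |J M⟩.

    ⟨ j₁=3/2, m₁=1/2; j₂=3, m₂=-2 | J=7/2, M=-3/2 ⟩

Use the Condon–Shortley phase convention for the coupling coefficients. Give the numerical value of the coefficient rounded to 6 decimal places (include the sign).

+0.654654  (= +√(3/7))

√[8·1!2!5!/9! · 2!1!1!5!2!5!] = √(6400/21)
  +(−1)^0/∏(0,1,1,1,1,4)! = 1/24  (running 1/24)
  +(−1)^1/∏(1,0,0,0,2,5)! = -1/240  (running 3/80)
⟨..|..⟩ = √(6400/21)·(3/80) = +0.654654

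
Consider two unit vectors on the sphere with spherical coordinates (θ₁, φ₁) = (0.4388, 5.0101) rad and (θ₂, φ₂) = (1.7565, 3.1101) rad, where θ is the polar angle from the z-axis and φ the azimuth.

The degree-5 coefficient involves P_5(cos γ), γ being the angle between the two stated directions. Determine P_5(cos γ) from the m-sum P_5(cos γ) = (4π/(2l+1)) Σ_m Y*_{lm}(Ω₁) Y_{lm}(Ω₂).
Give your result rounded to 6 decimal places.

-0.345000

Summing Y*_{l m}(θ₁,φ₁)·Y_{l m}(θ₂,φ₂) over m ∈ [−5, 5]; prefactor 4π/(2·5+1) = 1.142397:
  [-5]  conj(Y_{5,-5})(Ω₁) = 0.00640 - 0.00053j ; Y_{5,-5}(Ω₂) = -0.42032 - 0.06674j ; Δ = -0.00273 - 0.00021j
  [-4]  conj(Y_{5,-4})(Ω₁) = 0.01605 + 0.04020j ; Y_{5,-4}(Ω₂) = -0.25083 - 0.03177j ; Δ = -0.00275 - 0.01059j
  [-3]  conj(Y_{5,-3})(Ω₁) = -0.13176 + 0.10604j ; Y_{5,-3}(Ω₂) = 0.22663 + 0.02148j ; Δ = -0.03214 + 0.02120j
  [-2]  conj(Y_{5,-2})(Ω₁) = -0.33439 - 0.22653j ; Y_{5,-2}(Ω₂) = 0.27080 + 0.01708j ; Δ = -0.08668 - 0.06706j
  [-1]  conj(Y_{5,-1})(Ω₁) = 0.14490 - 0.47224j ; Y_{5,-1}(Ω₂) = -0.17214 - 0.00542j ; Δ = -0.02750 + 0.08050j
  [+0]  conj(Y_{5,0})(Ω₁) = -0.00587 + 0.00000j ; Y_{5,0}(Ω₂) = -0.27395 + 0.00000j ; Δ = 0.00161 + 0.00000j
  [+1]  conj(Y_{5,1})(Ω₁) = -0.14490 - 0.47224j ; Y_{5,1}(Ω₂) = 0.17214 - 0.00542j ; Δ = -0.02750 - 0.08050j
  [+2]  conj(Y_{5,2})(Ω₁) = -0.33439 + 0.22653j ; Y_{5,2}(Ω₂) = 0.27080 - 0.01708j ; Δ = -0.08668 + 0.06706j
  [+3]  conj(Y_{5,3})(Ω₁) = 0.13176 + 0.10604j ; Y_{5,3}(Ω₂) = -0.22663 + 0.02148j ; Δ = -0.03214 - 0.02120j
  [+4]  conj(Y_{5,4})(Ω₁) = 0.01605 - 0.04020j ; Y_{5,4}(Ω₂) = -0.25083 + 0.03177j ; Δ = -0.00275 + 0.01059j
  [+5]  conj(Y_{5,5})(Ω₁) = -0.00640 - 0.00053j ; Y_{5,5}(Ω₂) = 0.42032 - 0.06674j ; Δ = -0.00273 + 0.00021j
Accumulated sum -0.30200 - 0.00000j; after 4π/(2l+1) scaling, -0.34500 - 0.00000j ⇒ P_5 = -0.345000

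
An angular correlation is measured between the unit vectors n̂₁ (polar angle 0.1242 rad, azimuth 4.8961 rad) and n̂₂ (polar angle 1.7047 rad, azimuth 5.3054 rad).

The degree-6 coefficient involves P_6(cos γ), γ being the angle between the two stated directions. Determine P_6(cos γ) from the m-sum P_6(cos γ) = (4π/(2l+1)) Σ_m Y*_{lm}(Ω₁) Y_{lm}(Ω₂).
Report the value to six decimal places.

-0.309919

Term-by-term m-sum for l=6 (normalisation 4π/13 = 0.966644):
  m=-6: Y*=-0.00000 - 0.00000j  Y=0.41859 - 0.18516j  product -0.00000 - 0.00000j
  m=-5: Y*=0.00004 - 0.00003j  Y=-0.03751 + 0.21027j  product 0.00000 + 0.00001j
  m=-4: Y*=0.00061 + 0.00055j  Y=0.19873 + 0.19253j  product 0.00002 + 0.00023j
  m=-3: Y*=-0.00504 + 0.00820j  Y=-0.23222 + 0.04907j  product 0.00077 - 0.00215j
  m=-2: Y*=-0.07123 - 0.02742j  Y=-0.08281 + 0.20449j  product 0.01151 - 0.01230j
  m=-1: Y*=0.06897 - 0.37120j  Y=-0.13634 - 0.20231j  product -0.08450 + 0.03666j
  m=+0: Y*=0.85882 + 0.00000j  Y=-0.20516 + 0.00000j  product -0.17619 + 0.00000j
  m=+1: Y*=-0.06897 - 0.37120j  Y=0.13634 - 0.20231j  product -0.08450 - 0.03666j
  m=+2: Y*=-0.07123 + 0.02742j  Y=-0.08281 - 0.20449j  product 0.01151 + 0.01230j
  m=+3: Y*=0.00504 + 0.00820j  Y=0.23222 + 0.04907j  product 0.00077 + 0.00215j
  m=+4: Y*=0.00061 - 0.00055j  Y=0.19873 - 0.19253j  product 0.00002 - 0.00023j
  m=+5: Y*=-0.00004 - 0.00003j  Y=0.03751 + 0.21027j  product 0.00000 - 0.00001j
  m=+6: Y*=-0.00000 + 0.00000j  Y=0.41859 + 0.18516j  product -0.00000 + 0.00000j
Total Σ_m = -0.32061 + 0.00000j. Multiply by 0.966644: -0.30992 + 0.00000j. P_6(cos γ) = -0.309919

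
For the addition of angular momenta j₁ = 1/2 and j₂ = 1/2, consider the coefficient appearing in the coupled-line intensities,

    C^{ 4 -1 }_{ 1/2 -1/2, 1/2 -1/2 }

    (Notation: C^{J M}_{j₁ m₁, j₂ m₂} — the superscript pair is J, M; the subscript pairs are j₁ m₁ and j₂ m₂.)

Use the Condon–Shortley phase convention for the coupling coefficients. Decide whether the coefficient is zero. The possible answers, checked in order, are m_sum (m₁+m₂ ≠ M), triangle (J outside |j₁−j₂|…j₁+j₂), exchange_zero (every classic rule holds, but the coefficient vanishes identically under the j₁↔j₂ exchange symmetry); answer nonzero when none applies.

triangle

m-sum: m₁+m₂ = -1/2+(-1/2) = -1, M = -1  ✓
triangle: need |j₁−j₂| ≤ J ≤ j₁+j₂, i.e. J ∈ [0, 1]; J = 4 is outside ✗ ⇒ coefficient is 0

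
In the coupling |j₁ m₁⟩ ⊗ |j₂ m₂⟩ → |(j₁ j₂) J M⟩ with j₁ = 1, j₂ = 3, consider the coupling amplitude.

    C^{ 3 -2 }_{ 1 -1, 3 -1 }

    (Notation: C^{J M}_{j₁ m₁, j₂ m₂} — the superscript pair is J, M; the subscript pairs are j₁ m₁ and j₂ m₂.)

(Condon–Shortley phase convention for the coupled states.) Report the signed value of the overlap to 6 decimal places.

−√(5/12) = -0.645497

triangle: 1!×1!×5!/8! = 120/40320
(j±m)!: 0!×2!×2!×4!×1!×5! = 11520
prefactor² = (2J+1)×Δ×N² = 240
  k=1: −1/(1!×0!×1!×1!×0!×4!) = -1/24
Σ = -1/24  ⇒  CG² = 240×(-1/24)² = 5/12
CG = −√(5/12) = -0.645497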